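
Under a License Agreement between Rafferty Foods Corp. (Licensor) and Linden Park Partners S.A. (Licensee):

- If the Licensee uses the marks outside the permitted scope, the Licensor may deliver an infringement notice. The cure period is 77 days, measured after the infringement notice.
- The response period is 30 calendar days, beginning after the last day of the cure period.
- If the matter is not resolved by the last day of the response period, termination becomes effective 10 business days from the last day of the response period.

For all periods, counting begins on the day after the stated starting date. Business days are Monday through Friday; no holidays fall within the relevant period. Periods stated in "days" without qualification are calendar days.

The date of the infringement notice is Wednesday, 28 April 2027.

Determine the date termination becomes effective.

27 August 2027

The last day of the cure period: 77 calendar days after 28 April 2027 is 14 July 2027.
Adding 30 calendar days to 14 July 2027 gives 13 August 2027, which is the last day of the response period.
The date termination becomes effective: 10 business days after Friday, 13 August 2027, skipping weekends — Aug 16, Aug 17, Aug 18, Aug 19, Aug 20, Aug 23, Aug 24, Aug 25, Aug 26, Aug 27 — lands on Friday, 27 August 2027.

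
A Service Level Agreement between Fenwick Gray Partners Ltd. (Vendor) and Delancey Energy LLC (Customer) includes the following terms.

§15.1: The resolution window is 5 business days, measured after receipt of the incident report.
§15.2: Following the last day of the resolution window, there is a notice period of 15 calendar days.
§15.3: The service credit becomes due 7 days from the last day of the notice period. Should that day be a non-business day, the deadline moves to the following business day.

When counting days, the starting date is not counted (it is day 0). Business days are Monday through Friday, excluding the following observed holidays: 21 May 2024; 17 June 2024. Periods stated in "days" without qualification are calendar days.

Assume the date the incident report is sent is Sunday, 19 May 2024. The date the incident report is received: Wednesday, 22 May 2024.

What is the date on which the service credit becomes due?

The last day of the resolution window: 5 business days after Wednesday, 22 May 2024, skipping weekends — May 23, May 24, May 27, May 28, May 29 — lands on Wednesday, 29 May 2024.
The last day of the notice period: 15 calendar days after 29 May 2024 is 13 June 2024.
The date on which the service credit becomes due: 7 calendar days after 13 June 2024 is 20 June 2024. 20 June 2024 is a Thursday and is not a listed holiday, so no roll-forward applies.

20 June 2024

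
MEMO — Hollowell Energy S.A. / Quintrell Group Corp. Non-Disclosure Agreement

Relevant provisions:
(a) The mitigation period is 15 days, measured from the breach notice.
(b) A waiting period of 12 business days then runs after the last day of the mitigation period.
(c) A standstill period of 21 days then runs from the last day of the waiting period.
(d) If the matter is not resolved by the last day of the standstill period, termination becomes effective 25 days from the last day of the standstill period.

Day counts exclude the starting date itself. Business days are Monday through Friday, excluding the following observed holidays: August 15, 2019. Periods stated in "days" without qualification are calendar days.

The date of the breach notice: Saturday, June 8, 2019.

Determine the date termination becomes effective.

August 24, 2019

The last day of the mitigation period: 15 calendar days after June 8, 2019 is June 23, 2019.
From Sunday, June 23, 2019, 12 business days (Jun 24, Jun 25, Jun 26, Jun 27, …, Jul 5, Jul 8, Jul 9, skipping weekends) brings us to Tuesday, July 9, 2019, which is the last day of the waiting period.
Adding 21 calendar days to July 9, 2019 gives July 30, 2019, which is the last day of the standstill period.
The date termination becomes effective: 25 calendar days after July 30, 2019 is August 24, 2019.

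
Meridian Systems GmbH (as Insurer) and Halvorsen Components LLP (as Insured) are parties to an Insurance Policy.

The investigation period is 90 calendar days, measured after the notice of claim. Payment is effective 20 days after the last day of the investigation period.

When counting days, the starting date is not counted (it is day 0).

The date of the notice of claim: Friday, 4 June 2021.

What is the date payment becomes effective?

22 September 2021

Adding 90 calendar days to 4 June 2021 gives 2 September 2021, which is the last day of the investigation period.
Adding 20 calendar days to 2 September 2021 gives 22 September 2021, which is the date payment becomes effective.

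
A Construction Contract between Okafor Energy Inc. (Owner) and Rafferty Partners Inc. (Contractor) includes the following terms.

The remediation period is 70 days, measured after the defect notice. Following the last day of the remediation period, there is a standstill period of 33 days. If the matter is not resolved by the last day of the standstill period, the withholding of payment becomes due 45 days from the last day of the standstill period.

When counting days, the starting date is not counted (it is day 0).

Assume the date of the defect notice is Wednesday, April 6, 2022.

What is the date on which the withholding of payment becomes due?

September 1, 2022

The last day of the remediation period: April 6, 2022 + 70 days = June 15, 2022.
Adding 33 calendar days to June 15, 2022 gives July 18, 2022, which is the last day of the standstill period.
The date on which the withholding of payment becomes due: July 18, 2022 + 45 days = September 1, 2022.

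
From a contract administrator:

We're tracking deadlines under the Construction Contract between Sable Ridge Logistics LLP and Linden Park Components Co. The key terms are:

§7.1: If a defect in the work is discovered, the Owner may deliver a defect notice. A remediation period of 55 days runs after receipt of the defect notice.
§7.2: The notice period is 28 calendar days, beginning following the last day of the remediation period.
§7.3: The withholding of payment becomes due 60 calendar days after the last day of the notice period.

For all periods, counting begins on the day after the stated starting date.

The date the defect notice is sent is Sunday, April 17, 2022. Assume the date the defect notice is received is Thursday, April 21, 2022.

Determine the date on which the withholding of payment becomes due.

Adding 55 calendar days to April 21, 2022 gives June 15, 2022, which is the last day of the remediation period.
The last day of the notice period: June 15, 2022 + 28 days = July 13, 2022.
The date on which the withholding of payment becomes due: 60 calendar days after July 13, 2022 is September 11, 2022.

September 11, 2022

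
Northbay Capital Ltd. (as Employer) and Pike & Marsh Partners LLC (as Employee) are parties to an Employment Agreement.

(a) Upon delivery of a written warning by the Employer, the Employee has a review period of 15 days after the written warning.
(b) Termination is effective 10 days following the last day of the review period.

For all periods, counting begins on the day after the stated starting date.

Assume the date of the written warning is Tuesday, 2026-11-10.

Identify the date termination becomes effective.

2026-12-05

The last day of the review period: 15 calendar days after 2026-11-10 is 2026-11-25.
Adding 10 calendar days to 2026-11-25 gives 2026-12-05, which is the date termination becomes effective.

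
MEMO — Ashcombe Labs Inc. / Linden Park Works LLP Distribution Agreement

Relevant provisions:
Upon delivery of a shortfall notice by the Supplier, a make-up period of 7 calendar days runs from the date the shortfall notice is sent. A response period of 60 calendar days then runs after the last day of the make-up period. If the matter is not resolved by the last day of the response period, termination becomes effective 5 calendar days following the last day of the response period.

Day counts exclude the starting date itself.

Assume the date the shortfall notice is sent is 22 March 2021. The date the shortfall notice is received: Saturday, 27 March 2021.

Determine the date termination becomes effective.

2 June 2021

The last day of the make-up period: 22 March 2021 + 7 days = 29 March 2021.
The last day of the response period: 29 March 2021 + 60 days = 28 May 2021.
The date termination becomes effective: 28 May 2021 + 5 days = 2 June 2021.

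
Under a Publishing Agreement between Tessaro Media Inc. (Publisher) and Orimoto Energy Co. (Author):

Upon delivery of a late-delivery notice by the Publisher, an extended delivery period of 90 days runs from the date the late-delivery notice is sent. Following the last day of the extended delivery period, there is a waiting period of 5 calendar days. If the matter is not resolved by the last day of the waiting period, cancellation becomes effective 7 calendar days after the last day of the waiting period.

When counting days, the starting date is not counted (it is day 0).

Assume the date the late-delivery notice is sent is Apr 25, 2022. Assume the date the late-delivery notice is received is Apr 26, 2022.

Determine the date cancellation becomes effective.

Adding 90 calendar days to Apr 25, 2022 gives Jul 24, 2022, which is the last day of the extended delivery period.
The last day of the waiting period: 5 calendar days after Jul 24, 2022 is Jul 29, 2022.
The date cancellation becomes effective: Jul 29, 2022 + 7 days = Aug 5, 2022.

Aug 5, 2022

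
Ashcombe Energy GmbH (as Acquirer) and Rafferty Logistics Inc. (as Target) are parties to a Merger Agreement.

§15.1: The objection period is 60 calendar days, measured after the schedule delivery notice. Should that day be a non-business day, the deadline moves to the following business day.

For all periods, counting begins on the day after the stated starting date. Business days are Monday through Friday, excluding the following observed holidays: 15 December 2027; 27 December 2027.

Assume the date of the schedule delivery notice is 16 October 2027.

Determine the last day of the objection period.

Adding 60 calendar days to 16 October 2027 gives 15 December 2027, which is the last day of the objection period. That falls on Wednesday, a listed holiday, so it rolls to the next business day, Thursday, 16 December 2027.

16 December 2027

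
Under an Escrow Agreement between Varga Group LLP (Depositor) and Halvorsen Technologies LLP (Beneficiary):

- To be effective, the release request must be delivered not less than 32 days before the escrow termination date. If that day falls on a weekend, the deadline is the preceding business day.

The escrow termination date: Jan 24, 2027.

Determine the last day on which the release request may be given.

Dec 23, 2026

Jan 24, 2027 minus 32 days is Dec 23, 2026. That is a Wednesday, so no adjustment is needed.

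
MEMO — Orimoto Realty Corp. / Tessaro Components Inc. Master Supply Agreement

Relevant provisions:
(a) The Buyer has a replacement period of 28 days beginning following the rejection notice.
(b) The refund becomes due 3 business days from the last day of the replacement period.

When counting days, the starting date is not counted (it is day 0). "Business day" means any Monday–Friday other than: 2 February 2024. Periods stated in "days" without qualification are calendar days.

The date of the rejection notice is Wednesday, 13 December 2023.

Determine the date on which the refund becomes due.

The last day of the replacement period: 13 December 2023 + 28 days = 10 January 2024.
The date on which the refund becomes due: 3 business days after Wednesday, 10 January 2024, skipping weekends — Jan 11, Jan 12, Jan 15 — lands on Monday, 15 January 2024.

15 January 2024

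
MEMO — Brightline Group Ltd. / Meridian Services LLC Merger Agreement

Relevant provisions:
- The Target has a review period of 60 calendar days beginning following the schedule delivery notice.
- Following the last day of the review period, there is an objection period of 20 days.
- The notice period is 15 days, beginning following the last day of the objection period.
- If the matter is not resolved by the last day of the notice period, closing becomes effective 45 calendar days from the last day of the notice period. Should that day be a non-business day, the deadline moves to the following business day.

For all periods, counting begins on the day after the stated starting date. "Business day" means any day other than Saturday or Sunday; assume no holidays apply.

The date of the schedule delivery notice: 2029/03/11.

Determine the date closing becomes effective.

Adding 60 calendar days to 2029/03/11 gives 2029/05/10, which is the last day of the review period.
The last day of the objection period: 2029/05/10 + 20 days = 2029/05/30.
The last day of the notice period: 2029/05/30 + 15 days = 2029/06/14.
The date closing becomes effective: 45 calendar days after 2029/06/14 is 2029/07/29. That falls on a Sunday, so it rolls to the next business day, Monday, 2029/07/30.

2029/07/30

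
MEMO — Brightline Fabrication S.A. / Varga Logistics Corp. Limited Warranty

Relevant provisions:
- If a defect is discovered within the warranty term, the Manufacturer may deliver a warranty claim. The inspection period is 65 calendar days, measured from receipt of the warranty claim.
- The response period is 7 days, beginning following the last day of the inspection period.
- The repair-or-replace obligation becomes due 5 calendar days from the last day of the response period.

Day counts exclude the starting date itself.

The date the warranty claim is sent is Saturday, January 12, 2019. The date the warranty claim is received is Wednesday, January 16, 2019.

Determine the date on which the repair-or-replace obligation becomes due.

Adding 65 calendar days to January 16, 2019 gives March 22, 2019, which is the last day of the inspection period.
The last day of the response period: March 22, 2019 + 7 days = March 29, 2019.
Adding 5 calendar days to March 29, 2019 gives April 3, 2019, which is the date on which the repair-or-replace obligation becomes due.

April 3, 2019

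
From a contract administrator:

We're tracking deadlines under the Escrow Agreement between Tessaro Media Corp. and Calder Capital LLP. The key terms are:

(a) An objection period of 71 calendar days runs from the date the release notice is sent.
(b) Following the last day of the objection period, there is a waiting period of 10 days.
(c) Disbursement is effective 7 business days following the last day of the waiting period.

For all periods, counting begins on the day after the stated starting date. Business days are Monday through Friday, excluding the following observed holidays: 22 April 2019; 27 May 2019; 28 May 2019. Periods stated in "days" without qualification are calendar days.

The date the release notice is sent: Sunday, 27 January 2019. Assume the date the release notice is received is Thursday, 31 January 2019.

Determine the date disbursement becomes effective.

30 April 2019

The last day of the objection period: 27 January 2019 + 71 days = 8 April 2019.
The last day of the waiting period: 10 calendar days after 8 April 2019 is 18 April 2019.
The date disbursement becomes effective: 7 business days after Thursday, 18 April 2019, skipping weekends and the listed holiday on Apr 22 — Apr 19, Apr 23, Apr 24, Apr 25, Apr 26, Apr 29, Apr 30 — lands on Tuesday, 30 April 2019.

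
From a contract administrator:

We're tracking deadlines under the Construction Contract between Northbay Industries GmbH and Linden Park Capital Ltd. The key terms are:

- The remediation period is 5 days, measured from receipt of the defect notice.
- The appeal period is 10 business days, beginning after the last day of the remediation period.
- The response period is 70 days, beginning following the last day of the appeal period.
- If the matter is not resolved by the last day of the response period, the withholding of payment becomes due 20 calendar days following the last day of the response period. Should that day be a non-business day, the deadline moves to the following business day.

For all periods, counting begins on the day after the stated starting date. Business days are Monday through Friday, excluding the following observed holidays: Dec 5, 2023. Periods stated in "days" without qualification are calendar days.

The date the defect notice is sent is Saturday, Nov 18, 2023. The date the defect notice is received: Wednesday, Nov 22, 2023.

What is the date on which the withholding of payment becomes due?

Mar 11, 2024

The last day of the remediation period: 5 calendar days after Nov 22, 2023 is Nov 27, 2023.
The last day of the appeal period: counting 10 business days from Monday, Nov 27, 2023 (Nov 28, Nov 29, Nov 30, Dec 1, Dec 4, Dec 6, Dec 7, Dec 8, Dec 11, Dec 12, skipping weekends and the listed holiday on Dec 5) reaches Tuesday, Dec 12, 2023.
Adding 70 calendar days to Dec 12, 2023 gives Feb 20, 2024, which is the last day of the response period.
Adding 20 calendar days to Feb 20, 2024 gives Mar 11, 2024, which is the date on which the withholding of payment becomes due. Mar 11, 2024 is a Monday and is not a listed holiday, so no roll-forward applies.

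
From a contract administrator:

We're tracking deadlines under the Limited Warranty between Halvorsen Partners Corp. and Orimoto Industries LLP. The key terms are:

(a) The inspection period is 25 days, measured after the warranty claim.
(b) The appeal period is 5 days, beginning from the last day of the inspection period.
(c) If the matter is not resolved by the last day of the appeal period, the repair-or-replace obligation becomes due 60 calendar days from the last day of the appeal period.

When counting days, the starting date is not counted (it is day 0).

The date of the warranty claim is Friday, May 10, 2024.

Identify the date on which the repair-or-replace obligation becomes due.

Adding 25 calendar days to May 10, 2024 gives Jun 4, 2024, which is the last day of the inspection period.
The last day of the appeal period: Jun 4, 2024 + 5 days = Jun 9, 2024.
The date on which the repair-or-replace obligation becomes due: 60 calendar days after Jun 9, 2024 is Aug 8, 2024.

Aug 8, 2024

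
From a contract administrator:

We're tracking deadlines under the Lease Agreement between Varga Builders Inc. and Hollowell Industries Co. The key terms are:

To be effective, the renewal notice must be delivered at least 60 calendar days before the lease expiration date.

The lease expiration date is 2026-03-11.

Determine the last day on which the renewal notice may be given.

Counting back 60 calendar days from 2026-03-11 gives 2026-01-10.

2026-01-10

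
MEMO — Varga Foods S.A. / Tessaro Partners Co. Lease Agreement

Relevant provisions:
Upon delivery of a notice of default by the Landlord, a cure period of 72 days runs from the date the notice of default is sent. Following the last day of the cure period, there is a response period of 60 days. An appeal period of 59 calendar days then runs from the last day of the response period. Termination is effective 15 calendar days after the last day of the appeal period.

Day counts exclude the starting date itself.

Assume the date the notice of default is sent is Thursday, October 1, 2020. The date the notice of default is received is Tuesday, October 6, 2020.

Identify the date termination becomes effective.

Adding 72 calendar days to October 1, 2020 gives December 12, 2020, which is the last day of the cure period.
The last day of the response period: 60 calendar days after December 12, 2020 is February 10, 2021.
The last day of the appeal period: February 10, 2021 + 59 days = April 10, 2021.
Adding 15 calendar days to April 10, 2021 gives April 25, 2021, which is the date termination becomes effective.

April 25, 2021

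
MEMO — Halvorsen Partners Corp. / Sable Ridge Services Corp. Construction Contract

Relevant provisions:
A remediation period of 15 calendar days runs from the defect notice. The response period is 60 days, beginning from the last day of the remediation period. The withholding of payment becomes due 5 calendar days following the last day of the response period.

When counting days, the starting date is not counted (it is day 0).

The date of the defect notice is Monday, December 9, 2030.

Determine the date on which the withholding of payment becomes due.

February 27, 2031

Adding 15 calendar days to December 9, 2030 gives December 24, 2030, which is the last day of the remediation period.
Adding 60 calendar days to December 24, 2030 gives February 22, 2031, which is the last day of the response period.
Adding 5 calendar days to February 22, 2031 gives February 27, 2031, which is the date on which the withholding of payment becomes due.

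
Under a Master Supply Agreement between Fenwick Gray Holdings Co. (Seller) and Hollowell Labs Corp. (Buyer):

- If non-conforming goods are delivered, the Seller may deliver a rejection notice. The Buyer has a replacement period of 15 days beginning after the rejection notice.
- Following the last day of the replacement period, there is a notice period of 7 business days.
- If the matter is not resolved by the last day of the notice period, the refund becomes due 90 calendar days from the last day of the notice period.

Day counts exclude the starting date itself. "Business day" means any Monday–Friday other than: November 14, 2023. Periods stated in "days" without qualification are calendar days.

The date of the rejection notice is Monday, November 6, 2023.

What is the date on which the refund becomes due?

February 28, 2024

The last day of the replacement period: 15 calendar days after November 6, 2023 is November 21, 2023.
The last day of the notice period: counting 7 business days from Tuesday, November 21, 2023 (Nov 22, Nov 23, Nov 24, Nov 27, Nov 28, Nov 29, Nov 30, skipping weekends) reaches Thursday, November 30, 2023.
Adding 90 calendar days to November 30, 2023 gives February 28, 2024, which is the date on which the refund becomes due.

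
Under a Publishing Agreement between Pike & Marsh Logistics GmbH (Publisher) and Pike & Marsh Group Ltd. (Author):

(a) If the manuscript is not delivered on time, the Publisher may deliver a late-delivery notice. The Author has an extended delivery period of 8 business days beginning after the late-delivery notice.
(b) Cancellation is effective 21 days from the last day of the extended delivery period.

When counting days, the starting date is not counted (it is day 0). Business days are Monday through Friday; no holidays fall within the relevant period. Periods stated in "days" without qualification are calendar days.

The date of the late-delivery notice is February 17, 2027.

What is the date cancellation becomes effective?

March 22, 2027

The last day of the extended delivery period: counting 8 business days from Wednesday, February 17, 2027 (Feb 18, Feb 19, Feb 22, Feb 23, Feb 24, Feb 25, Feb 26, Mar 1, skipping weekends) reaches Monday, March 1, 2027.
Adding 21 calendar days to March 1, 2027 gives March 22, 2027, which is the date cancellation becomes effective.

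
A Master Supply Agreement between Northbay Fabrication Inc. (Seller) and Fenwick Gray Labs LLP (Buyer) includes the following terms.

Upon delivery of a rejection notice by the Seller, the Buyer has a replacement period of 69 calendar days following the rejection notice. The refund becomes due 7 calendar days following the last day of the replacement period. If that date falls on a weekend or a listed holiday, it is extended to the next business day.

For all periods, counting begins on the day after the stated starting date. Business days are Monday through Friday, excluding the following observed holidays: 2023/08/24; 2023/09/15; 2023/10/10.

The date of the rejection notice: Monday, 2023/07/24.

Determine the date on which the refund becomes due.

2023/10/09

The last day of the replacement period: 2023/07/24 + 69 days = 2023/10/01.
The date on which the refund becomes due: 7 calendar days after 2023/10/01 is 2023/10/08. That falls on a Sunday, so it rolls to the next business day, Monday, 2023/10/09.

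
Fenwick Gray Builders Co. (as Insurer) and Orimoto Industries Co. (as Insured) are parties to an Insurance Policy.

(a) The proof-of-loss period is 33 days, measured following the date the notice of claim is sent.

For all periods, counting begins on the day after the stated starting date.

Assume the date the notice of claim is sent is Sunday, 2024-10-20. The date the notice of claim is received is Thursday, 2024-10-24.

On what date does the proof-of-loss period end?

2024-11-22

The last day of the proof-of-loss period: 2024-10-20 + 33 days = 2024-11-22.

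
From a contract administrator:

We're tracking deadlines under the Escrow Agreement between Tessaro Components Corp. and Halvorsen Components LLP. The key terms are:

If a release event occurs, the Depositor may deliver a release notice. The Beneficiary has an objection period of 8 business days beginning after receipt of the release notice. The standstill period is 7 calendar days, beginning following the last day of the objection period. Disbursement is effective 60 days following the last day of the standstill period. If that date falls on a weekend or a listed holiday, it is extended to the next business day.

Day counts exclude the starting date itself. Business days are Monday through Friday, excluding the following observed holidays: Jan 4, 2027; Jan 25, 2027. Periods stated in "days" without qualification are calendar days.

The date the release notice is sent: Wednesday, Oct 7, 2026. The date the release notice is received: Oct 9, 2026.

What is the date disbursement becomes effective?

Dec 28, 2026

From Friday, Oct 9, 2026, 8 business days (Oct 12, Oct 13, Oct 14, Oct 15, Oct 16, Oct 19, Oct 20, Oct 21, skipping weekends) brings us to Wednesday, Oct 21, 2026, which is the last day of the objection period.
The last day of the standstill period: 7 calendar days after Oct 21, 2026 is Oct 28, 2026.
Adding 60 calendar days to Oct 28, 2026 gives Dec 27, 2026, which is the date disbursement becomes effective. That falls on a Sunday, so it rolls to the next business day, Monday, Dec 28, 2026.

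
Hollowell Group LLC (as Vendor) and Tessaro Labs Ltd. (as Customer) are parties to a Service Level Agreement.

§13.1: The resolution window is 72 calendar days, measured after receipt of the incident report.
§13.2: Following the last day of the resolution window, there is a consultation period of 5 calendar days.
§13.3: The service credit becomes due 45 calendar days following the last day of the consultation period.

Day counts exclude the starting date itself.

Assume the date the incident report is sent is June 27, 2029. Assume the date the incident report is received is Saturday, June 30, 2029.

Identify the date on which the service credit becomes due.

October 30, 2029

The last day of the resolution window: 72 calendar days after June 30, 2029 is September 10, 2029.
The last day of the consultation period: 5 calendar days after September 10, 2029 is September 15, 2029.
Adding 45 calendar days to September 15, 2029 gives October 30, 2029, which is the date on which the service credit becomes due.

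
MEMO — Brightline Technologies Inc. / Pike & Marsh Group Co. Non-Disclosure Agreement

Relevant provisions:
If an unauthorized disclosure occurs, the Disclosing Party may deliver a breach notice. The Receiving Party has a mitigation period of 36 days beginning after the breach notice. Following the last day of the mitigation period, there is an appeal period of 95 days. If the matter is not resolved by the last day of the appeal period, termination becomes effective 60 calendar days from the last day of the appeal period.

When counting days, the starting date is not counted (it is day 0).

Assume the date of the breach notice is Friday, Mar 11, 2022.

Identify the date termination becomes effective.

Sep 18, 2022

The last day of the mitigation period: 36 calendar days after Mar 11, 2022 is Apr 16, 2022.
The last day of the appeal period: 95 calendar days after Apr 16, 2022 is Jul 20, 2022.
The date termination becomes effective: Jul 20, 2022 + 60 days = Sep 18, 2022.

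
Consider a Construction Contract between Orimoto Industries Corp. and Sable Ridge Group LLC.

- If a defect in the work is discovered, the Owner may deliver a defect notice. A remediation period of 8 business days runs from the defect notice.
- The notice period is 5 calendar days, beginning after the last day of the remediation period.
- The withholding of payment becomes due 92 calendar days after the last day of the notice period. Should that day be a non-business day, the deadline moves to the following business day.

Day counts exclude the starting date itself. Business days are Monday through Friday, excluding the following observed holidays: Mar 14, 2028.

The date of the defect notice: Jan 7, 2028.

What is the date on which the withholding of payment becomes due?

Apr 25, 2028

From Friday, Jan 7, 2028, 8 business days (Jan 10, Jan 11, Jan 12, Jan 13, Jan 14, Jan 17, Jan 18, Jan 19, skipping weekends) brings us to Wednesday, Jan 19, 2028, which is the last day of the remediation period.
The last day of the notice period: 5 calendar days after Jan 19, 2028 is Jan 24, 2028.
The date on which the withholding of payment becomes due: 92 calendar days after Jan 24, 2028 is Apr 25, 2028. Apr 25, 2028 is a Tuesday and is not a listed holiday, so no roll-forward applies.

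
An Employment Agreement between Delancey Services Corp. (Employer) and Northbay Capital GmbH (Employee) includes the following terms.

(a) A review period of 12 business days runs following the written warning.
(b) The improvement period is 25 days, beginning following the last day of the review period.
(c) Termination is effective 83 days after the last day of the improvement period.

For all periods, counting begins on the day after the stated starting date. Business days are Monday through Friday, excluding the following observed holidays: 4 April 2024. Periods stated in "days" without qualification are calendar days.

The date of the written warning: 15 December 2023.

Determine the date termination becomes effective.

The last day of the review period: 12 business days after Friday, 15 December 2023, skipping weekends — Dec 18, Dec 19, Dec 20, Dec 21, …, Dec 29, Jan 1, Jan 2 — lands on Tuesday, 2 January 2024.
The last day of the improvement period: 2 January 2024 + 25 days = 27 January 2024.
The date termination becomes effective: 83 calendar days after 27 January 2024 is 19 April 2024.

19 April 2024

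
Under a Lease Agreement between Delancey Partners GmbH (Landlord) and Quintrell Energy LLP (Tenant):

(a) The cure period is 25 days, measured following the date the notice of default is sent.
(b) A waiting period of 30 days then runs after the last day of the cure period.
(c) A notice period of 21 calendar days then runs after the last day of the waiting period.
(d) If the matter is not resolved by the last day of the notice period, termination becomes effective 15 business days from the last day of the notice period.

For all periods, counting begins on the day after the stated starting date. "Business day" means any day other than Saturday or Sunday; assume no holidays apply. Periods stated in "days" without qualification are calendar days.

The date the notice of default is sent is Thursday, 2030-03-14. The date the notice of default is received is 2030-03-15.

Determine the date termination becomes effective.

2030-06-19

The last day of the cure period: 2030-03-14 + 25 days = 2030-04-08.
The last day of the waiting period: 2030-04-08 + 30 days = 2030-05-08.
The last day of the notice period: 21 calendar days after 2030-05-08 is 2030-05-29.
From Wednesday, 2030-05-29, 15 business days (May 30, May 31, Jun 3, Jun 4, …, Jun 17, Jun 18, Jun 19, skipping weekends) brings us to Wednesday, 2030-06-19, which is the date termination becomes effective.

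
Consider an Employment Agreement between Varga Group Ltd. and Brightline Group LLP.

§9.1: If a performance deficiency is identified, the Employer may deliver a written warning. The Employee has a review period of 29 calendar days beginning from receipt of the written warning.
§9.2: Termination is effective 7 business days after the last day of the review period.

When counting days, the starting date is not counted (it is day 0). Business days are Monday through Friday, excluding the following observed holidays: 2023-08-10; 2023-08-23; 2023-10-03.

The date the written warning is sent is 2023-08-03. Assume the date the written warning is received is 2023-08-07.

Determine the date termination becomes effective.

2023-09-14

The last day of the review period: 29 calendar days after 2023-08-07 is 2023-09-05.
The date termination becomes effective: counting 7 business days from Tuesday, 2023-09-05 (Sep 6, Sep 7, Sep 8, Sep 11, Sep 12, Sep 13, Sep 14, skipping weekends) reaches Thursday, 2023-09-14.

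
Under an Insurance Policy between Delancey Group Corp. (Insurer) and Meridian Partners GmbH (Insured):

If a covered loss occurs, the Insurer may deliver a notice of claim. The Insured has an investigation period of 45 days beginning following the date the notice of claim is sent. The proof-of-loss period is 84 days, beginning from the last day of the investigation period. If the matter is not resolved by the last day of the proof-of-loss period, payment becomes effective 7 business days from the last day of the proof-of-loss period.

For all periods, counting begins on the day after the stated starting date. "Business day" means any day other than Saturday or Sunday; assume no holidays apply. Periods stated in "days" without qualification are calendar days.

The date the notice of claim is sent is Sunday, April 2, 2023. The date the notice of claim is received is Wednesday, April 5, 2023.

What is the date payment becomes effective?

The last day of the investigation period: April 2, 2023 + 45 days = May 17, 2023.
The last day of the proof-of-loss period: 84 calendar days after May 17, 2023 is August 9, 2023.
From Wednesday, August 9, 2023, 7 business days (Aug 10, Aug 11, Aug 14, Aug 15, Aug 16, Aug 17, Aug 18, skipping weekends) brings us to Friday, August 18, 2023, which is the date payment becomes effective.

August 18, 2023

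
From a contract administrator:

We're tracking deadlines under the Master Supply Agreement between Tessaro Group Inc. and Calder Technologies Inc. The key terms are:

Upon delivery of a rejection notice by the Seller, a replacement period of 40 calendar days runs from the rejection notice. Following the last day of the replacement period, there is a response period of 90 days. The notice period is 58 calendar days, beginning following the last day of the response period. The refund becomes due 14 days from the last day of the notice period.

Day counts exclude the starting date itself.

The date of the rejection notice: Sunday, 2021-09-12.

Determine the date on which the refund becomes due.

2022-04-02

The last day of the replacement period: 2021-09-12 + 40 days = 2021-10-22.
The last day of the response period: 90 calendar days after 2021-10-22 is 2022-01-20.
The last day of the notice period: 2022-01-20 + 58 days = 2022-03-19.
The date on which the refund becomes due: 2022-03-19 + 14 days = 2022-04-02.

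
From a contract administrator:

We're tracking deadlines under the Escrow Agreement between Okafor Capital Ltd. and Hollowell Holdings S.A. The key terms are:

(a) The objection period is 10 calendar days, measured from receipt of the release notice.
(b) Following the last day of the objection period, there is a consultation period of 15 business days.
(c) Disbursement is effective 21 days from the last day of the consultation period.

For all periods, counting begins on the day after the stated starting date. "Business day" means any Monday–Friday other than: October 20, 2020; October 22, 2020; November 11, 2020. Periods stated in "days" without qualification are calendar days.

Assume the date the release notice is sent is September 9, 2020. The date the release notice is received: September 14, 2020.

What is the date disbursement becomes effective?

November 5, 2020

The last day of the objection period: 10 calendar days after September 14, 2020 is September 24, 2020.
The last day of the consultation period: counting 15 business days from Thursday, September 24, 2020 (Sep 25, Sep 28, Sep 29, Sep 30, …, Oct 13, Oct 14, Oct 15, skipping weekends) reaches Thursday, October 15, 2020.
The date disbursement becomes effective: October 15, 2020 + 21 days = November 5, 2020.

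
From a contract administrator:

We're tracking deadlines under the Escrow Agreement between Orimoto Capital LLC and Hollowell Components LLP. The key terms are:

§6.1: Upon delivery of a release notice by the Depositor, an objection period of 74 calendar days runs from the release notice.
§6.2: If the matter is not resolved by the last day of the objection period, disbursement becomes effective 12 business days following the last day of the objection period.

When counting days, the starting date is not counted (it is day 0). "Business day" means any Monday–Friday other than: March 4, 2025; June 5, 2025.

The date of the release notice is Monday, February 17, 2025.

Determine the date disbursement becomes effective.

May 20, 2025

The last day of the objection period: February 17, 2025 + 74 days = May 2, 2025.
The date disbursement becomes effective: counting 12 business days from Friday, May 2, 2025 (May 5, May 6, May 7, May 8, …, May 16, May 19, May 20, skipping weekends) reaches Tuesday, May 20, 2025.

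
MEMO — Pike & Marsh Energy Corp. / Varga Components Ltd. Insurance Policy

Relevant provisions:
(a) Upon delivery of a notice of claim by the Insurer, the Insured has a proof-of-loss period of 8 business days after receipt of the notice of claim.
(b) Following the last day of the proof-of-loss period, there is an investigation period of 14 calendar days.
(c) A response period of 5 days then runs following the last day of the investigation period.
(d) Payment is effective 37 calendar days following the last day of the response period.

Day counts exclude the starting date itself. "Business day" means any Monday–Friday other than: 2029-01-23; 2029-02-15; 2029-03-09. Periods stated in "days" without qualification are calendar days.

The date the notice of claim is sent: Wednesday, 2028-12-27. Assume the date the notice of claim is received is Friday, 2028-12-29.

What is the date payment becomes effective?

2029-03-07

From Friday, 2028-12-29, 8 business days (Jan 1, Jan 2, Jan 3, Jan 4, Jan 5, Jan 8, Jan 9, Jan 10, skipping weekends) brings us to Wednesday, 2029-01-10, which is the last day of the proof-of-loss period.
The last day of the investigation period: 2029-01-10 + 14 days = 2029-01-24.
The last day of the response period: 2029-01-24 + 5 days = 2029-01-29.
Adding 37 calendar days to 2029-01-29 gives 2029-03-07, which is the date payment becomes effective.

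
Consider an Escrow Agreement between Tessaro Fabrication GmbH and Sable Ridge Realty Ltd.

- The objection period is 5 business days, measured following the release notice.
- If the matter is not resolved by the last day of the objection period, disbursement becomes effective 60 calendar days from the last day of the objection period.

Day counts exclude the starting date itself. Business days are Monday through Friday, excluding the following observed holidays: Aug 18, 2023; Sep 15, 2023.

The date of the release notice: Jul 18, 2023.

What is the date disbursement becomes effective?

Sep 23, 2023

The last day of the objection period: counting 5 business days from Tuesday, Jul 18, 2023 (Jul 19, Jul 20, Jul 21, Jul 24, Jul 25, skipping weekends) reaches Tuesday, Jul 25, 2023.
The date disbursement becomes effective: Jul 25, 2023 + 60 days = Sep 23, 2023.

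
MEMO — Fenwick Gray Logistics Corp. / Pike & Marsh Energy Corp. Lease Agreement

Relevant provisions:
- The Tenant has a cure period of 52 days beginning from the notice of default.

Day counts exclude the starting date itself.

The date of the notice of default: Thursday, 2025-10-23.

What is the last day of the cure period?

2025-12-14

Adding 52 calendar days to 2025-10-23 gives 2025-12-14, which is the last day of the cure period.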